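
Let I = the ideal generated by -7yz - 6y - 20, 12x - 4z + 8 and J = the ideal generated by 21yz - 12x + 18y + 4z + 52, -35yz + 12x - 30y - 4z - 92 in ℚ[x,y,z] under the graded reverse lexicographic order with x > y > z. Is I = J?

Equality of ideals is decidable: compute both reduced Gröbner bases (unique for the ordering) and check whether they agree.
Buchberger on the first generating set:
f_1 = -7yz - 6y - 20, LT = yz.
f_2 = 12x - 4z + 8, LT = x.

The S-polynomials (S(f_1,f_2)) all reduce to 0 modulo the current basis, so we have a Gröbner basis.
Inter-reduce: drop elements whose leading term is divisible by another's, tail-reduce, and make monic.
Reduced Gröbner basis: {yz + 6/7y + 20/7, x - ⅓z + ⅔}.

Buchberger on the second generating set:
h_1 = 21yz - 12x + 18y + 4z + 52, LT = yz.
h_2 = -35yz + 12x - 30y - 4z - 92, LT = yz.

S(h_1,h_2): lcm = yz. S = -8/35x + 8/105z - 16/105.
  leading term x: no divisor's leading term divides it; move -8/35x to the remainder.
  leading term z: no divisor's leading term divides it; move 8/105z to the remainder.
  leading term 1: no divisor's leading term divides it; move -16/105 to the remainder.
  remainder -8/35x + 8/105z - 16/105 ≠ 0; add k_3 = -8/35x + 8/105z - 16/105 to the basis.

The other S-polynomials (S(h_1,k_3), S(h_2,k_3)) all reduce to 0 modulo the current basis, so we have a Gröbner basis.
Inter-reduce: drop elements whose leading term is divisible by another's, tail-reduce, and make monic.
Reduced Gröbner basis: {yz + 6/7y + 20/7, x - ⅓z + ⅔}.

The two bases agree; hence the ideals are identical.
The choice of monomial ordering does not affect the verdict — as long as both bases are computed under the same ordering, their equality decides ideal equality.

Yes, the ideals are equal.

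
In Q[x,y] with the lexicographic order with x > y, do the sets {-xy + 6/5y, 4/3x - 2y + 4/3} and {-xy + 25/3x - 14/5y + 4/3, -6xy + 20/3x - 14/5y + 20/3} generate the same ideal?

No, the ideals differ.

For a fixed monomial order, each ideal has a unique reduced Gröbner basis; comparing bases decides equality.
Buchberger on the first generating set:
f_1 = -xy + 6/5y, LT = xy.
f_2 = 4/3x - 2y + 4/3, LT = x.

S(f_1,f_2): lcm = xy. S = 3/2y^2 - 11/5y.
  leading term y^2: no divisor's leading term divides it; move 3/2y^2 to the remainder.
  leading term y: no divisor's leading term divides it; move -11/5y to the remainder.
  remainder 3/2y^2 - 11/5y ≠ 0; add g_3 = 3/2y^2 - 11/5y to the basis.

The other S-polynomials (S(f_1,g_3), S(f_2,g_3)) all reduce to 0 modulo the current basis, so we have a Gröbner basis.
Inter-reduce: drop elements whose leading term is divisible by another's, tail-reduce, and make monic.
Reduced Gröbner basis: {x - 3/2y + 1, y^2 - 22/15y}.

Buchberger on the second generating set:
h_1 = -xy + 25/3x - 14/5y + 4/3, LT = xy.
h_2 = -6xy + 20/3x - 14/5y + 20/3, LT = xy.

S(h_1,h_2): lcm = xy. S = -65/9x + 7/3y - 2/9.
  leading term x: no divisor's leading term divides it; move -65/9x to the remainder.
  leading term y: no divisor's leading term divides it; move 7/3y to the remainder.
  leading term 1: no divisor's leading term divides it; move -2/9 to the remainder.
  remainder -65/9x + 7/3y - 2/9 ≠ 0; add k_3 = -65/9x + 7/3y - 2/9 to the basis.

S(h_1,k_3): lcm = xy. S = -25/3x + 21/65y^2 + 36/13y - 4/3.
  leading term x: subtract (15/13)·k_3 from -25/3x + 21/65y^2 + 36/13y - 4/3 → 21/65y^2 + 1/13y - 14/13
  leading term y^2: no divisor's leading term divides it; move 21/65y^2 to the remainder.
  leading term y: no divisor's leading term divides it; move 1/13y to the remainder.
  leading term 1: no divisor's leading term divides it; move -14/13 to the remainder.
  remainder 21/65y^2 + 1/13y - 14/13 ≠ 0; add k_4 = 21/65y^2 + 1/13y - 14/13 to the basis.

The other S-polynomials (S(h_2,k_3), S(h_1,k_4), S(h_2,k_4), S(k_3,k_4)) all reduce to 0 modulo the current basis, so we have a Gröbner basis.
Inter-reduce: drop elements whose leading term is divisible by another's, tail-reduce, and make monic.
Reduced Gröbner basis: {x - 21/65y + 2/65, y^2 + 5/21y - 10/3}.

The bases are distinct; the ideals are different.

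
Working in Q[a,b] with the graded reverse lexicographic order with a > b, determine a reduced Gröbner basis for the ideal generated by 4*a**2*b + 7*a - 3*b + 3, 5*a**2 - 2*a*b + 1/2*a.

This is the nonlinear analogue of row-reducing a linear system.

f_1 = 4*a**2*b + 7*a - 3*b + 3, LT = a**2*b.
f_2 = 5*a**2 - 2*a*b + 1/2*a, LT = a**2.

S(f_1,f_2): lcm = a**2*b. S = 2/5*a*b**2 - 1/10*a*b + 7/4*a - 3/4*b + 3/4.
  reduce S modulo (f_1, f_2):
  remainder 2/5*a*b**2 - 1/10*a*b + 7/4*a - 3/4*b + 3/4 ≠ 0; add g_3 = 2/5*a*b**2 - 1/10*a*b + 7/4*a - 3/4*b + 3/4 to the basis.

S(f_1,g_3): lcm = a**2*b**2. S = 1/4*a**2*b - 35/8*a**2 + 29/8*a*b - 3/4*b**2 - 15/8*a + 3/4*b.
  reduce S modulo (f_1, f_2, g_3):
  remainder 15/8*a*b - 3/4*b**2 - 15/8*a + 15/16*b - 3/16 ≠ 0; add g_4 = 15/8*a*b - 3/4*b**2 - 15/8*a + 15/16*b - 3/16 to the basis.

S(g_3,g_4): lcm = a*b**2. S = 2/5*b**3 + 3/4*a*b - 1/2*b**2 + 35/8*a - 71/40*b + 15/8.
  reduce S modulo (f_1, f_2, g_3, g_4):
  remainder 2/5*b**3 - 1/5*b**2 + 41/8*a - 43/20*b + 39/20 ≠ 0; add g_5 = 2/5*b**3 - 1/5*b**2 + 41/8*a - 43/20*b + 39/20 to the basis.

The other S-polynomials (S(f_2,g_3), S(f_1,g_4), S(f_2,g_4), S(f_1,g_5), S(f_2,g_5), S(g_3,g_5), S(g_4,g_5)) all reduce to 0 modulo the current basis, so we have a Gröbner basis.
Inter-reduce: drop elements whose leading term is divisible by another's, tail-reduce, and make monic.

G = {b**3 - 1/2*b**2 + 205/16*a - 43/8*b + 39/8, a**2 - 4/25*b**2 - 3/10*a + 1/5*b - 1/25, a*b - 2/5*b**2 - a + 1/2*b - 1/10}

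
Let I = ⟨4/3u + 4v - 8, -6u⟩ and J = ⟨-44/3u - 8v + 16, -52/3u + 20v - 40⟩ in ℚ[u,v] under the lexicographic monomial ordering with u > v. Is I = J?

Yes, the ideals are equal.

Since reduced Gröbner bases are canonical representatives of ideals under a given ordering, it suffices to compute and compare them.
Buchberger on the first generating set:
f_1 = 4/3u + 4v - 8, LT = u.
f_2 = -6u, LT = u.

S(f_1,f_2): lcm = u. S = 3v - 6.
  reduce S modulo (f_1, f_2):
  remainder 3v - 6 ≠ 0; add g_3 = 3v - 6 to the basis.

The other S-polynomials (S(f_1,g_3), S(f_2,g_3)) all reduce to 0 modulo the current basis, so we have a Gröbner basis.
Inter-reduce: drop elements whose leading term is divisible by another's, tail-reduce, and make monic.
Reduced Gröbner basis: {u, v - 2}.

Buchberger on the second generating set:
h_1 = -44/3u - 8v + 16, LT = u.
h_2 = -52/3u + 20v - 40, LT = u.

S(h_1,h_2): lcm = u. S = 243/143v - 486/143.
  reduce S modulo (h_1, h_2):
  remainder 243/143v - 486/143 ≠ 0; add k_3 = 243/143v - 486/143 to the basis.

The other S-polynomials (S(h_1,k_3), S(h_2,k_3)) all reduce to 0 modulo the current basis, so we have a Gröbner basis.
Inter-reduce: drop elements whose leading term is divisible by another's, tail-reduce, and make monic.
Reduced Gröbner basis: {u, v - 2}.

Same reduced basis, so the two generating sets span the same ideal.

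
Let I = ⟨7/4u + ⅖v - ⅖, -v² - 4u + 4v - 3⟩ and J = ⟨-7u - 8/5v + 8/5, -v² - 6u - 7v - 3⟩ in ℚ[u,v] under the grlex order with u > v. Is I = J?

Two ideals are equal iff their reduced Gröbner bases coincide (the reduced basis is unique for a fixed ordering).
Buchberger on the first generating set:
f_1 = 7/4u + ⅖v - ⅖, LT = u.
f_2 = -v² - 4u + 4v - 3, LT = v².

The S-polynomials (S(f_1,f_2)) all reduce to 0 modulo the current basis, so we have a Gröbner basis.
Inter-reduce: drop elements whose leading term is divisible by another's, tail-reduce, and make monic.
Reduced Gröbner basis: {v² - 172/35v + 137/35, u + 8/35v - 8/35}.

Buchberger on the second generating set:
h_1 = -7u - 8/5v + 8/5, LT = u.
h_2 = -v² - 6u - 7v - 3, LT = v².

The S-polynomials (S(h_1,h_2)) all reduce to 0 modulo the current basis, so we have a Gröbner basis.
Inter-reduce: drop elements whose leading term is divisible by another's, tail-reduce, and make monic.
Reduced Gröbner basis: {v² + 197/35v + 153/35, u + 8/35v - 8/35}.

The bases are distinct; the ideals are different.

No, the ideals differ.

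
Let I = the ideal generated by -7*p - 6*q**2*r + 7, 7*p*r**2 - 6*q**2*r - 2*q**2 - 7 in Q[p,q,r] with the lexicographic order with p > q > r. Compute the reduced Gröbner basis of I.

G = {p + 6/7*q**2*r - 1, q**2*r**3 + q**2*r + 1/3*q**2 - 7/6*r**2 + 7/6}

This is the nonlinear analogue of row-reducing a linear system.

f_1 = -7*p - 6*q**2*r + 7, LT = p.
f_2 = 7*p*r**2 - 6*q**2*r - 2*q**2 - 7, LT = p*r**2.

S(f_1,f_2): lcm = p*r**2. S = 6/7*q**2*r**3 + 6/7*q**2*r + 2/7*q**2 - r**2 + 1.
  leading term q**2*r**3: no divisor's leading term divides it; move 6/7*q**2*r**3 to the remainder.
  leading term q**2*r: no divisor's leading term divides it; move 6/7*q**2*r to the remainder.
  leading term q**2: no divisor's leading term divides it; move 2/7*q**2 to the remainder.
  leading term r**2: no divisor's leading term divides it; move -r**2 to the remainder.
  leading term 1: no divisor's leading term divides it; move 1 to the remainder.
  remainder 6/7*q**2*r**3 + 6/7*q**2*r + 2/7*q**2 - r**2 + 1 ≠ 0; add g_3 = 6/7*q**2*r**3 + 6/7*q**2*r + 2/7*q**2 - r**2 + 1 to the basis.

The other S-polynomials (S(f_1,g_3), S(f_2,g_3)) all reduce to 0 modulo the current basis, so we have a Gröbner basis.
Inter-reduce: drop elements whose leading term is divisible by another's, tail-reduce, and make monic.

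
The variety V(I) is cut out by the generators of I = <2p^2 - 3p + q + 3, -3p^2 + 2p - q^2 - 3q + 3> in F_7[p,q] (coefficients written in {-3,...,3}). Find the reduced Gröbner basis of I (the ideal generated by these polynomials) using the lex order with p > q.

f_1 = 2p^2 - 3p + q + 3, LT = p^2.
f_2 = -3p^2 + 2p - q^2 - 3q + 3, LT = p^2.

S(f_1,f_2): lcm = p^2. S = -2p + 2q^2 + 3q - 1.
  leading term p: no divisor's leading term divides it; move -2p to the remainder.
  leading term q^2: no divisor's leading term divides it; move 2q^2 to the remainder.
  leading term q: no divisor's leading term divides it; move 3q to the remainder.
  leading term 1: no divisor's leading term divides it; move -1 to the remainder.
  remainder -2p + 2q^2 + 3q - 1 ≠ 0; add g_3 = -2p + 2q^2 + 3q - 1 to the basis.

S(f_1,g_3): lcm = p^2. S = pq^2 - 2pq - 2p - 3q - 2.
  leading term pq^2: subtract (3q^2)·g_3 from pq^2 - 2pq - 2p - 3q - 2 → -2pq - 2p + q^4 - 2q^3 + 3q^2 - 3q - 2
  leading term pq: subtract (q)·g_3 from -2pq - 2p + q^4 - 2q^3 + 3q^2 - 3q - 2 → -2p + q^4 + 3q^3 - 2q - 2
  leading term p: subtract (1)·g_3 from -2p + q^4 + 3q^3 - 2q - 2 → q^4 + 3q^3 - 2q^2 + 2q - 1
  leading term q^4: no divisor's leading term divides it; move q^4 to the remainder.
  leading term q^3: no divisor's leading term divides it; move 3q^3 to the remainder.
  leading term q^2: no divisor's leading term divides it; move -2q^2 to the remainder.
  leading term q: no divisor's leading term divides it; move 2q to the remainder.
  leading term 1: no divisor's leading term divides it; move -1 to the remainder.
  remainder q^4 + 3q^3 - 2q^2 + 2q - 1 ≠ 0; add g_4 = q^4 + 3q^3 - 2q^2 + 2q - 1 to the basis.

The other S-polynomials (S(f_2,g_3), S(f_1,g_4), S(f_2,g_4), S(g_3,g_4)) all reduce to 0 modulo the current basis, so we have a Gröbner basis.
Inter-reduce: drop elements whose leading term is divisible by another's, tail-reduce, and make monic.

G = {p - q^2 + 2q - 3, q^4 + 3q^3 - 2q^2 + 2q - 1}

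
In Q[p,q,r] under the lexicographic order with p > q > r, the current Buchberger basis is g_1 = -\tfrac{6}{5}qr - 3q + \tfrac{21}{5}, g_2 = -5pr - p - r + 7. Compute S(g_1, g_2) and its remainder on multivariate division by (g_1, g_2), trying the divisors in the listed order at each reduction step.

lcm(LM(g_1), LM(g_2)) = pqr.
S = (lcm/LT(g_1))·g_1 − (lcm/LT(g_2))·g_2 = \tfrac{23}{10}pq - \tfrac{7}{2}p - \tfrac{1}{5}qr + \tfrac{7}{5}q.
Reduce S modulo (g_1, g_2) in that order:
  leading term pq: no divisor's leading term divides it; move \tfrac{23}{10}pq to the remainder.
  leading term p: no divisor's leading term divides it; move -\tfrac{7}{2}p to the remainder.
  leading term qr: subtract (\tfrac{1}{6})·g_1 from -\tfrac{1}{5}qr + \tfrac{7}{5}q → \tfrac{19}{10}q - \tfrac{7}{10}
  leading term q: no divisor's leading term divides it; move \tfrac{19}{10}q to the remainder.
  leading term 1: no divisor's leading term divides it; move -\tfrac{7}{10} to the remainder.
The remainder \tfrac{23}{10}pq - \tfrac{7}{2}p + \tfrac{19}{10}q - \tfrac{7}{10} is nonzero, so it would be added as the next basis element.

S(g_1, g_2) = \tfrac{23}{10}pq - \tfrac{7}{2}p - \tfrac{1}{5}qr + \tfrac{7}{5}q; remainder on division = \tfrac{23}{10}pq - \tfrac{7}{2}p + \tfrac{19}{10}q - \tfrac{7}{10}.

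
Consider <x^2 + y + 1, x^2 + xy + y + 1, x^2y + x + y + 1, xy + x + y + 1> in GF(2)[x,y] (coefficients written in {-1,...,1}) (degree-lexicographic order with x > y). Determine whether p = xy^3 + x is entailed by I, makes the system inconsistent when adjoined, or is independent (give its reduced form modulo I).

xy^3 + x is independent of I; its normal form modulo I is y + 1.

First compute the reduced Gröbner basis of I by Buchberger's algorithm.
f_1 = x^2 + y + 1, LT = x^2.
f_2 = x^2 + xy + y + 1, LT = x^2.
f_3 = x^2y + x + y + 1, LT = x^2y.
f_4 = xy + x + y + 1, LT = xy.

S(f_1,f_2): lcm = x^2. S = xy.
  leading term xy: subtract (1)·f_4 from xy → x + y + 1
  leading term x: no divisor's leading term divides it; move x to the remainder.
  leading term y: no divisor's leading term divides it; move y to the remainder.
  leading term 1: no divisor's leading term divides it; move 1 to the remainder.
  remainder x + y + 1 ≠ 0; add h_5 = x + y + 1 to the basis.

S(f_1,f_3): lcm = x^2y. S = y^2 + x + 1.
  leading term y^2: no divisor's leading term divides it; move y^2 to the remainder.
  leading term x: subtract (1)·h_5 from x + 1 → y
  leading term y: no divisor's leading term divides it; move y to the remainder.
  remainder y^2 + y ≠ 0; add h_6 = y^2 + y to the basis.

The other S-polynomials (S(f_1,f_4), S(f_2,f_3), S(f_2,f_4), S(f_3,f_4), S(f_1,h_5), S(f_2,h_5), S(f_3,h_5), S(f_4,h_5), S(f_1,h_6), S(f_2,h_6), S(f_3,h_6), S(f_4,h_6), S(h_5,h_6)) all reduce to 0 modulo the current basis, so we have a Gröbner basis.
Inter-reduce: drop elements whose leading term is divisible by another's, tail-reduce, and make monic.
Reduced Gröbner basis: {y^2 + y, x + y + 1}.
Label its elements g_1 = y^2 + y, g_2 = x + y + 1.

Reduce p = xy^3 + x modulo G:
  leading term xy^3: subtract (xy)·g_1 from xy^3 + x → xy^2 + x
  leading term xy^2: subtract (x)·g_1 from xy^2 + x → xy + x
  leading term xy: subtract (y)·g_2 from xy + x → y^2 + x + y
  leading term y^2: subtract (1)·g_1 from y^2 + x + y → x
  leading term x: subtract (1)·g_2 from x → y + 1
  leading term y: no divisor's leading term divides it; move y to the remainder.
  leading term 1: no divisor's leading term divides it; move 1 to the remainder.
  normal form = y + 1.
The normal form is nonzero, so p ∉ I. Since p minus its normal form lies in I, I + (p) = I + (r) where r = y + 1; decide whether this ideal is the whole ring.
Run Buchberger on G together with r (pairs among the g_i already reduce to 0 since G is a Gröbner basis):
g_1 = y^2 + y, LT = y^2.
g_2 = x + y + 1, LT = x.
r = y + 1, LT = y.

The S-polynomials (S(g_1,g_2), S(g_1,r), S(g_2,r)) all reduce to 0 modulo the current basis, so we have a Gröbner basis.
Inter-reduce: drop elements whose leading term is divisible by another's, tail-reduce, and make monic.
Reduced Gröbner basis: {x, y + 1}.
The reduced Gröbner basis of I + (p) is {x, y + 1} ≠ {1}, a proper ideal, so the enlarged system stays consistent: p is independent of I, with normal form y + 1.

The remainder on division by a Gröbner basis is unique — it is the normal form.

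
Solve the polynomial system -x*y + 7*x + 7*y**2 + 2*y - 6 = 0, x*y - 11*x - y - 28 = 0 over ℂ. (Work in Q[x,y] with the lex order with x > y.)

Compute a lex Gröbner basis by Buchberger's algorithm.
f_1 = -x*y + 7*x + 7*y**2 + 2*y - 6, LT = x*y.
f_2 = x*y - 11*x - y - 28, LT = x*y.

S(f_1,f_2): lcm = x*y. S = 4*x - 7*y**2 - y + 34.
  reduce S modulo (f_1, f_2):
  remainder 4*x - 7*y**2 - y + 34 ≠ 0; add h_3 = 4*x - 7*y**2 - y + 34 to the basis.

S(f_1,h_3): lcm = x*y. S = -7*x + 7/4*y**3 - 27/4*y**2 - 21/2*y + 6.
  reduce S modulo (f_1, f_2, h_3):
  remainder 7/4*y**3 - 19*y**2 - 49/4*y + 131/2 ≠ 0; add h_4 = 7/4*y**3 - 19*y**2 - 49/4*y + 131/2 to the basis.

The other S-polynomials (S(f_2,h_3), S(f_1,h_4), S(f_2,h_4), S(h_3,h_4)) all reduce to 0 modulo the current basis, so we have a Gröbner basis.
Inter-reduce: drop elements whose leading term is divisible by another's, tail-reduce, and make monic.
Reduced Gröbner basis: {x - 7/4*y**2 - 1/4*y + 17/2, y**3 - 76/7*y**2 - 7*y + 262/7}.

The lex basis is triangular: the last element involves only y. Solving y**3 - 76/7*y**2 - 7*y + 262/7 = 0 gives y ∈ {-2, 45/7 - 2*sqrt(277)/7, 2*sqrt(277)/7 + 45/7}; substituting each value into the earlier elements determines the remaining variables.
  y = -2: the earlier basis element becomes x + 2 = 0, giving x = -2 — point (-2, -2).
  y = 45/7 - 2*sqrt(277)/7: the earlier basis element becomes x - 105 + 13*sqrt(277)/2 = 0, giving x = 105 - 13*sqrt(277)/2 — point (105 - 13*sqrt(277)/2, 45/7 - 2*sqrt(277)/7).
  y = 2*sqrt(277)/7 + 45/7: the earlier basis element becomes x - 13*sqrt(277)/2 - 105 = 0, giving x = 105 + 13*sqrt(277)/2 — point (105 + 13*sqrt(277)/2, 2*sqrt(277)/7 + 45/7).

{(-2, -2), (105 - 13*sqrt(277)/2, 45/7 - 2*sqrt(277)/7), (105 + 13*sqrt(277)/2, 2*sqrt(277)/7 + 45/7)}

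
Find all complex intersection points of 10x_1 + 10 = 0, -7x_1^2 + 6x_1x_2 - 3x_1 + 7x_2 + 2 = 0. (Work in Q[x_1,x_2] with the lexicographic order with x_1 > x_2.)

{(-1, 2)}

Compute a lex Gröbner basis by Buchberger's algorithm.
f_1 = 10x_1 + 10, LT = x_1.
f_2 = -7x_1^2 + 6x_1x_2 - 3x_1 + 7x_2 + 2, LT = x_1^2.

S(f_1,f_2): lcm = x_1^2. S = 6/7x_1x_2 + 4/7x_1 + x_2 + 2/7.
  reduce S modulo (f_1, f_2):
  remainder 1/7x_2 - 2/7 ≠ 0; add h_3 = 1/7x_2 - 2/7 to the basis.

The other S-polynomials (S(f_1,h_3), S(f_2,h_3)) all reduce to 0 modulo the current basis, so we have a Gröbner basis.
Inter-reduce: drop elements whose leading term is divisible by another's, tail-reduce, and make monic.
Reduced Gröbner basis: {x_1 + 1, x_2 - 2}.

A lex Gröbner basis eliminates variables successively. Here x_2 - 2 depends only on x_2, with roots {2}; lifting each root through the earlier basis elements recovers the full solutions.
  x_2 = 2: the earlier basis element becomes x_1 + 1 = 0, giving x_1 = -1 — point (-1, 2).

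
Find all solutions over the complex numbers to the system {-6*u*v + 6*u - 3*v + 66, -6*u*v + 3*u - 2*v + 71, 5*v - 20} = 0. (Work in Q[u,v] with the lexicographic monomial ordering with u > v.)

{(3, 4)}

Compute a lex Gröbner basis by Buchberger's algorithm.
f_1 = -6*u*v + 6*u - 3*v + 66, LT = u*v.
f_2 = -6*u*v + 3*u - 2*v + 71, LT = u*v.
f_3 = 5*v - 20, LT = v.

S(f_1,f_2): lcm = u*v. S = -1/2*u + 1/6*v + 5/6.
  leading term u: no divisor's leading term divides it; move -1/2*u to the remainder.
  leading term v: subtract (1/30)·f_3 from 1/6*v + 5/6 → 3/2
  leading term 1: no divisor's leading term divides it; move 3/2 to the remainder.
  remainder -1/2*u + 3/2 ≠ 0; add h_4 = -1/2*u + 3/2 to the basis.

The other S-polynomials (S(f_1,f_3), S(f_2,f_3), S(f_1,h_4), S(f_2,h_4), S(f_3,h_4)) all reduce to 0 modulo the current basis, so we have a Gröbner basis.
Inter-reduce: drop elements whose leading term is divisible by another's, tail-reduce, and make monic.
Reduced Gröbner basis: {u - 3, v - 4}.

Elimination: the polynomial v - 4 lies in the elimination ideal for v, so v ∈ {4}. For each such v, the remaining basis elements (now univariate) give the rest of the solution.
  v = 4: the earlier basis element becomes u - 3 = 0, giving u = 3 — point (3, 4).
Substituting each solution back into the original system confirms all equations vanish.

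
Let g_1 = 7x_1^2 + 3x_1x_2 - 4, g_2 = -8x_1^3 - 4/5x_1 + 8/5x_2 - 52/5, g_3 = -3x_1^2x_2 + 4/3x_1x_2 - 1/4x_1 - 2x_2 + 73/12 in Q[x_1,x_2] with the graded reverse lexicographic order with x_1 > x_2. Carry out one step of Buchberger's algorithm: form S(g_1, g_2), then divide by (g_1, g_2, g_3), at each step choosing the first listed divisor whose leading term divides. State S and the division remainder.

S(g_1, g_2) = 3/7x_1^2x_2 - 47/70x_1 + 1/5x_2 - 13/10; remainder on division = -9/49x_1x_2^2 - 47/70x_1 + 109/245x_2 - 13/10.

lcm(LM(g_1), LM(g_2)) = x_1^3.
S = (lcm/LT(g_1))·g_1 − (lcm/LT(g_2))·g_2 = 3/7x_1^2x_2 - 47/70x_1 + 1/5x_2 - 13/10.
Reduce S modulo (g_1, g_2, g_3) in that order:
  leading term x_1^2x_2: subtract (3/49x_2)·g_1 from 3/7x_1^2x_2 - 47/70x_1 + 1/5x_2 - 13/10 → -9/49x_1x_2^2 - 47/70x_1 + 109/245x_2 - 13/10
  leading term x_1x_2^2: no divisor's leading term divides it; move -9/49x_1x_2^2 to the remainder.
  leading term x_1: no divisor's leading term divides it; move -47/70x_1 to the remainder.
  leading term x_2: no divisor's leading term divides it; move 109/245x_2 to the remainder.
  leading term 1: no divisor's leading term divides it; move -13/10 to the remainder.
The remainder -9/49x_1x_2^2 - 47/70x_1 + 109/245x_2 - 13/10 is nonzero, so it would be added as the next basis element.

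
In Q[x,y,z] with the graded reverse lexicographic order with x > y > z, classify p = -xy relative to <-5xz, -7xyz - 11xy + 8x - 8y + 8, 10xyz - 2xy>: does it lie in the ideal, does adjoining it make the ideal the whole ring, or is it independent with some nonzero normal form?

First compute the reduced Gröbner basis of I by Buchberger's algorithm.
f_1 = -5xz, LT = xz.
f_2 = -7xyz - 11xy + 8x - 8y + 8, LT = xyz.
f_3 = 10xyz - 2xy, LT = xyz.

S(f_1,f_2): lcm = xyz. S = -11/7xy + 8/7x - 8/7y + 8/7.
  reduce S modulo (f_1, f_2, f_3):
  remainder -11/7xy + 8/7x - 8/7y + 8/7 ≠ 0; add h_4 = -11/7xy + 8/7x - 8/7y + 8/7 to the basis.

S(f_1,f_3): lcm = xyz. S = 1/5xy.
  reduce S modulo (f_1, f_2, f_3, h_4):
  remainder 8/55x - 8/55y + 8/55 ≠ 0; add h_5 = 8/55x - 8/55y + 8/55 to the basis.

S(f_1,h_4): lcm = xyz. S = 8/11xz - 8/11yz + 8/11z.
  reduce S modulo (f_1, f_2, f_3, h_4, h_5):
  remainder -8/11yz + 8/11z ≠ 0; add h_6 = -8/11yz + 8/11z to the basis.

S(h_4,h_5): lcm = xy. S = y^2 - 8/11x - 3/11y - 8/11.
  reduce S modulo (f_1, f_2, f_3, h_4, h_5, h_6):
  remainder y^2 - y ≠ 0; add h_7 = y^2 - y to the basis.

The other S-polynomials (S(f_2,f_3), S(f_2,h_4), S(f_3,h_4), S(f_1,h_5), S(f_2,h_5), S(f_3,h_5), S(f_1,h_6), S(f_2,h_6), S(f_3,h_6), S(h_4,h_6), S(h_5,h_6), S(f_1,h_7), S(f_2,h_7), S(f_3,h_7), S(h_4,h_7), S(h_5,h_7), S(h_6,h_7)) all reduce to 0 modulo the current basis, so we have a Gröbner basis.
Inter-reduce: drop elements whose leading term is divisible by another's, tail-reduce, and make monic.
Reduced Gröbner basis: {y^2 - y, yz - z, x - y + 1}.
Label its elements g_1 = y^2 - y, g_2 = yz - z, g_3 = x - y + 1.

Reduce p = -xy modulo G:
  leading term xy: subtract (-y)·g_3 from -xy → -y^2 + y
  leading term y^2: subtract (-1)·g_1 from -y^2 + y → 0
  normal form = 0.
Since the normal form is 0, p ∈ I.

-xy lies in I (it reduces to 0).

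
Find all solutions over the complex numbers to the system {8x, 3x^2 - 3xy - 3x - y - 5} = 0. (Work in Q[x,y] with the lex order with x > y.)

Compute a lex Gröbner basis by Buchberger's algorithm.
f_1 = 8x, LT = x.
f_2 = 3x^2 - 3xy - 3x - y - 5, LT = x^2.

S(f_1,f_2): lcm = x^2. S = xy + x + 1/3y + 5/3.
  reduce S modulo (f_1, f_2):
  remainder 1/3y + 5/3 ≠ 0; add h_3 = 1/3y + 5/3 to the basis.

The other S-polynomials (S(f_1,h_3), S(f_2,h_3)) all reduce to 0 modulo the current basis, so we have a Gröbner basis.
Inter-reduce: drop elements whose leading term is divisible by another's, tail-reduce, and make monic.
Reduced Gröbner basis: {x, y + 5}.

A lex Gröbner basis eliminates variables successively. Here y + 5 depends only on y, with roots {-5}; lifting each root through the earlier basis elements recovers the full solutions.
  y = -5: the earlier basis element becomes x = 0, giving x = 0 — point (0, -5).
This is the nonlinear analogue of row-reducing a linear system.

{(0, -5)}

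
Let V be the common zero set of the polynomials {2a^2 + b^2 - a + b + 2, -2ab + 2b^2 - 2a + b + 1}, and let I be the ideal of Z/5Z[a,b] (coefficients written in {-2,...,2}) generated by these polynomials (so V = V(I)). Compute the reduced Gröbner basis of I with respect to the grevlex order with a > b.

G = {b^3 + 2b^2 - a + b + 2, a^2 - 2b^2 + 2a - 2b + 1, ab - b^2 + a + 2b + 2}

f_1 = 2a^2 + b^2 - a + b + 2, LT = a^2.
f_2 = -2ab + 2b^2 - 2a + b + 1, LT = ab.

S(f_1,f_2): lcm = a^2b. S = ab^2 - 2b^3 - a^2 - 2b^2 - 2a + b.
  leading term ab^2: subtract (2b)·f_2 from ab^2 - 2b^3 - a^2 - 2b^2 - 2a + b → -b^3 - a^2 - ab + b^2 - 2a - b
  leading term b^3: no divisor's leading term divides it; move -b^3 to the remainder.
  leading term a^2: subtract (2)·f_1 from -a^2 - ab + b^2 - 2a - b → -ab - b^2 + 2b + 1
  leading term ab: subtract (-2)·f_2 from -ab - b^2 + 2b + 1 → -2b^2 + a - b - 2
  leading term b^2: no divisor's leading term divides it; move -2b^2 to the remainder.
  leading term a: no divisor's leading term divides it; move a to the remainder.
  leading term b: no divisor's leading term divides it; move -b to the remainder.
  leading term 1: no divisor's leading term divides it; move -2 to the remainder.
  remainder -b^3 - 2b^2 + a - b - 2 ≠ 0; add g_3 = -b^3 - 2b^2 + a - b - 2 to the basis.

The other S-polynomials (S(f_1,g_3), S(f_2,g_3)) all reduce to 0 modulo the current basis, so we have a Gröbner basis.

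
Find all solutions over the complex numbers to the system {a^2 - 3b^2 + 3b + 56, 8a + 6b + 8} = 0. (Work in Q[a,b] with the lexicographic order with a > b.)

Compute a lex Gröbner basis by Buchberger's algorithm.
f_1 = a^2 - 3b^2 + 3b + 56, LT = a^2.
f_2 = 8a + 6b + 8, LT = a.

S(f_1,f_2): lcm = a^2. S = -3/4ab - a - 3b^2 + 3b + 56.
  leading term ab: subtract (-3/32b)·f_2 from -3/4ab - a - 3b^2 + 3b + 56 → -a - 39/16b^2 + 15/4b + 56
  leading term a: subtract (-1/8)·f_2 from -a - 39/16b^2 + 15/4b + 56 → -39/16b^2 + 9/2b + 57
  leading term b^2: no divisor's leading term divides it; move -39/16b^2 to the remainder.
  leading term b: no divisor's leading term divides it; move 9/2b to the remainder.
  leading term 1: no divisor's leading term divides it; move 57 to the remainder.
  remainder -39/16b^2 + 9/2b + 57 ≠ 0; add h_3 = -39/16b^2 + 9/2b + 57 to the basis.

S(f_1,h_3): leading monomials are coprime, so the S-polynomial reduces to 0 (Buchberger's first criterion).
S(f_2,h_3): leading monomials are coprime, so the S-polynomial reduces to 0 (Buchberger's first criterion).
Every S-polynomial of the final basis reduces to 0, so we have a Gröbner basis.
Inter-reduce: drop elements whose leading term is divisible by another's, tail-reduce, and make monic.
Reduced Gröbner basis: {a + 3/4b + 1, b^2 - 24/13b - 304/13}.

A lex Gröbner basis eliminates variables successively. Here b^2 - 24/13b - 304/13 depends only on b, with roots {-4, 76/13}; lifting each root through the earlier basis elements recovers the full solutions.
  b = -4: the earlier basis element becomes a - 2 = 0, giving a = 2 — point (2, -4).
  b = 76/13: the earlier basis element becomes a + 70/13 = 0, giving a = -70/13 — point (-70/13, 76/13).
Check: every point annihilates each of the original generators.
This is the nonlinear analogue of row-reducing a linear system.

{(2, -4), (-70/13, 76/13)}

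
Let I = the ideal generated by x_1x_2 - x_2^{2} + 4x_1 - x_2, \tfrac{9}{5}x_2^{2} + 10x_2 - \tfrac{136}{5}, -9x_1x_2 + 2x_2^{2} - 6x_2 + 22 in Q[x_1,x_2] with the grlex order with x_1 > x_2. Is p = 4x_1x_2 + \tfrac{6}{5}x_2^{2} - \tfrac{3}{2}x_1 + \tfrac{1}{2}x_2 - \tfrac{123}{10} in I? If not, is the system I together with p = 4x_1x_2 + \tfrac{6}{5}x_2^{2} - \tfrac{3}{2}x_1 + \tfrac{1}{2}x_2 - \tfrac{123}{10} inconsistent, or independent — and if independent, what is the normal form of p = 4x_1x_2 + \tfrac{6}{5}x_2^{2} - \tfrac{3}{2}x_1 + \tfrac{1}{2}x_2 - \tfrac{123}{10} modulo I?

4x_1x_2 + \tfrac{6}{5}x_2^{2} - \tfrac{3}{2}x_1 + \tfrac{1}{2}x_2 - \tfrac{123}{10} lies in I (it reduces to 0).

First compute the reduced Gröbner basis of I by Buchberger's algorithm.
f_1 = x_1x_2 - x_2^{2} + 4x_1 - x_2, LT = x_1x_2.
f_2 = \tfrac{9}{5}x_2^{2} + 10x_2 - \tfrac{136}{5}, LT = x_2^{2}.
f_3 = -9x_1x_2 + 2x_2^{2} - 6x_2 + 22, LT = x_1x_2.

S(f_1,f_2): lcm = x_1x_2^{2}. S = -x_2^{3} - \tfrac{14}{9}x_1x_2 - x_2^{2} + \tfrac{136}{9}x_1.
  leading term x_2^{3}: subtract (-\tfrac{5}{9}x_2)·f_2 from -x_2^{3} - \tfrac{14}{9}x_1x_2 - x_2^{2} + \tfrac{136}{9}x_1 → -\tfrac{14}{9}x_1x_2 + \tfrac{41}{9}x_2^{2} + \tfrac{136}{9}x_1 - \tfrac{136}{9}x_2
  leading term x_1x_2: subtract (-\tfrac{14}{9})·f_1 from -\tfrac{14}{9}x_1x_2 + \tfrac{41}{9}x_2^{2} + \tfrac{136}{9}x_1 - \tfrac{136}{9}x_2 → 3x_2^{2} + \tfrac{64}{3}x_1 - \tfrac{50}{3}x_2
  leading term x_2^{2}: subtract (\tfrac{5}{3})·f_2 from 3x_2^{2} + \tfrac{64}{3}x_1 - \tfrac{50}{3}x_2 → \tfrac{64}{3}x_1 - \tfrac{100}{3}x_2 + \tfrac{136}{3}
  leading term x_1: no divisor's leading term divides it; move \tfrac{64}{3}x_1 to the remainder.
  leading term x_2: no divisor's leading term divides it; move -\tfrac{100}{3}x_2 to the remainder.
  leading term 1: no divisor's leading term divides it; move \tfrac{136}{3} to the remainder.
  remainder \tfrac{64}{3}x_1 - \tfrac{100}{3}x_2 + \tfrac{136}{3} ≠ 0; add h_4 = \tfrac{64}{3}x_1 - \tfrac{100}{3}x_2 + \tfrac{136}{3} to the basis.

S(f_1,f_3): lcm = x_1x_2. S = -\tfrac{7}{9}x_2^{2} + 4x_1 - \tfrac{5}{3}x_2 + \tfrac{22}{9}.
  leading term x_2^{2}: subtract (-\tfrac{35}{81})·f_2 from -\tfrac{7}{9}x_2^{2} + 4x_1 - \tfrac{5}{3}x_2 + \tfrac{22}{9} → 4x_1 + \tfrac{215}{81}x_2 - \tfrac{754}{81}
  leading term x_1: subtract (\tfrac{3}{16})·h_4 from 4x_1 + \tfrac{215}{81}x_2 - \tfrac{754}{81} → \tfrac{2885}{324}x_2 - \tfrac{2885}{162}
  leading term x_2: no divisor's leading term divides it; move \tfrac{2885}{324}x_2 to the remainder.
  leading term 1: no divisor's leading term divides it; move -\tfrac{2885}{162} to the remainder.
  remainder \tfrac{2885}{324}x_2 - \tfrac{2885}{162} ≠ 0; add h_5 = \tfrac{2885}{324}x_2 - \tfrac{2885}{162} to the basis.

The other S-polynomials (S(f_2,f_3), S(f_1,h_4), S(f_2,h_4), S(f_3,h_4), S(f_1,h_5), S(f_2,h_5), S(f_3,h_5), S(h_4,h_5)) all reduce to 0 modulo the current basis, so we have a Gröbner basis.
Inter-reduce: drop elements whose leading term is divisible by another's, tail-reduce, and make monic.
Reduced Gröbner basis: {x_1 - 1, x_2 - 2}.
Label its elements g_1 = x_1 - 1, g_2 = x_2 - 2.

Reduce p = 4x_1x_2 + \tfrac{6}{5}x_2^{2} - \tfrac{3}{2}x_1 + \tfrac{1}{2}x_2 - \tfrac{123}{10} modulo G:
  leading term x_1x_2: subtract (4x_2)·g_1 from 4x_1x_2 + \tfrac{6}{5}x_2^{2} - \tfrac{3}{2}x_1 + \tfrac{1}{2}x_2 - \tfrac{123}{10} → \tfrac{6}{5}x_2^{2} - \tfrac{3}{2}x_1 + \tfrac{9}{2}x_2 - \tfrac{123}{10}
  leading term x_2^{2}: subtract (\tfrac{6}{5}x_2)·g_2 from \tfrac{6}{5}x_2^{2} - \tfrac{3}{2}x_1 + \tfrac{9}{2}x_2 - \tfrac{123}{10} → -\tfrac{3}{2}x_1 + \tfrac{69}{10}x_2 - \tfrac{123}{10}
  leading term x_1: subtract (-\tfrac{3}{2})·g_1 from -\tfrac{3}{2}x_1 + \tfrac{69}{10}x_2 - \tfrac{123}{10} → \tfrac{69}{10}x_2 - \tfrac{69}{5}
  leading term x_2: subtract (\tfrac{69}{10})·g_2 from \tfrac{69}{10}x_2 - \tfrac{69}{5} → 0
  normal form = 0.
Since the normal form is 0, p ∈ I.

The remainder on division by a Gröbner basis is unique — it is the normal form.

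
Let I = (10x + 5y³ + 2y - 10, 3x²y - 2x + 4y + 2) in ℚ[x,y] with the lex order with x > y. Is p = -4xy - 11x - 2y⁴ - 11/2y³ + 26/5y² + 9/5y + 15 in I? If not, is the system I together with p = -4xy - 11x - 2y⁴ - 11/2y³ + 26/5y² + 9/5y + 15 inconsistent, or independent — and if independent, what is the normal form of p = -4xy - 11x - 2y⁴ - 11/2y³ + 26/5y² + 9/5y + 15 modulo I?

First compute the reduced Gröbner basis of I by Buchberger's algorithm.
f_1 = 10x + 5y³ + 2y - 10, LT = x.
f_2 = 3x²y - 2x + 4y + 2, LT = x²y.

S(f_1,f_2): lcm = x²y. S = ½xy⁴ + ⅕xy² - xy + ⅔x - 4/3y - ⅔.
  leading term xy⁴: subtract (1/20y⁴)·f_1 from ½xy⁴ + ⅕xy² - xy + ⅔x - 4/3y - ⅔ → ⅕xy² - xy + ⅔x - ¼y⁷ - 1/10y⁵ + ½y⁴ - 4/3y - ⅔
  leading term xy²: subtract (1/50y²)·f_1 from ⅕xy² - xy + ⅔x - ¼y⁷ - 1/10y⁵ + ½y⁴ - 4/3y - ⅔ → -xy + ⅔x - ¼y⁷ - ⅕y⁵ + ½y⁴ - 1/25y³ + ⅕y² - 4/3y - ⅔
  leading term xy: subtract (-1/10y)·f_1 from -xy + ⅔x - ¼y⁷ - ⅕y⁵ + ½y⁴ - 1/25y³ + ⅕y² - 4/3y - ⅔ → ⅔x - ¼y⁷ - ⅕y⁵ + y⁴ - 1/25y³ + ⅖y² - 7/3y - ⅔
  leading term x: subtract (1/15)·f_1 from ⅔x - ¼y⁷ - ⅕y⁵ + y⁴ - 1/25y³ + ⅖y² - 7/3y - ⅔ → -¼y⁷ - ⅕y⁵ + y⁴ - 28/75y³ + ⅖y² - 37/15y
  leading term y⁷: no divisor's leading term divides it; move -¼y⁷ to the remainder.
  leading term y⁵: no divisor's leading term divides it; move -⅕y⁵ to the remainder.
  leading term y⁴: no divisor's leading term divides it; move y⁴ to the remainder.
  leading term y³: no divisor's leading term divides it; move -28/75y³ to the remainder.
  leading term y²: no divisor's leading term divides it; move ⅖y² to the remainder.
  leading term y: no divisor's leading term divides it; move -37/15y to the remainder.
  remainder -¼y⁷ - ⅕y⁵ + y⁴ - 28/75y³ + ⅖y² - 37/15y ≠ 0; add h_3 = -¼y⁷ - ⅕y⁵ + y⁴ - 28/75y³ + ⅖y² - 37/15y to the basis.

The other S-polynomials (S(f_1,h_3), S(f_2,h_3)) all reduce to 0 modulo the current basis, so we have a Gröbner basis.
Inter-reduce: drop elements whose leading term is divisible by another's, tail-reduce, and make monic.
Reduced Gröbner basis: {x + ½y³ + ⅕y - 1, y⁷ + ⅘y⁵ - 4y⁴ + 112/75y³ - 8/5y² + 148/15y}.
Label its elements g_1 = x + ½y³ + ⅕y - 1, g_2 = y⁷ + ⅘y⁵ - 4y⁴ + 112/75y³ - 8/5y² + 148/15y.

Reduce p = -4xy - 11x - 2y⁴ - 11/2y³ + 26/5y² + 9/5y + 15 modulo G:
  leading term xy: subtract (-4y)·g_1 from -4xy - 11x - 2y⁴ - 11/2y³ + 26/5y² + 9/5y + 15 → -11x - 11/2y³ + 6y² - 11/5y + 15
  leading term x: subtract (-11)·g_1 from -11x - 11/2y³ + 6y² - 11/5y + 15 → 6y² + 4
  leading term y²: no divisor's leading term divides it; move 6y² to the remainder.
  leading term 1: no divisor's leading term divides it; move 4 to the remainder.
  normal form = 6y² + 4.
The normal form is nonzero, so p ∉ I. Since p minus its normal form lies in I, I + (p) = I + (r) where r = 6y² + 4; decide whether this ideal is the whole ring.
Run Buchberger on G together with r (pairs among the g_i already reduce to 0 since G is a Gröbner basis):
g_1 = x + ½y³ + ⅕y - 1, LT = x.
g_2 = y⁷ + ⅘y⁵ - 4y⁴ + 112/75y³ - 8/5y² + 148/15y, LT = y⁷.
r = 6y² + 4, LT = y².

S(g_2,r): lcm = y⁷. S = 2/15y⁵ - 4y⁴ + 112/75y³ - 8/5y² + 148/15y.
  leading term y⁵: subtract (1/45y³)·r from 2/15y⁵ - 4y⁴ + 112/75y³ - 8/5y² + 148/15y → -4y⁴ + 316/225y³ - 8/5y² + 148/15y
  leading term y⁴: subtract (-⅔y²)·r from -4y⁴ + 316/225y³ - 8/5y² + 148/15y → 316/225y³ + 16/15y² + 148/15y
  leading term y³: subtract (158/675y)·r from 316/225y³ + 16/15y² + 148/15y → 16/15y² + 6028/675y
  leading term y²: subtract (8/45)·r from 16/15y² + 6028/675y → 6028/675y - 32/45
  leading term y: no divisor's leading term divides it; move 6028/675y to the remainder.
  leading term 1: no divisor's leading term divides it; move -32/45 to the remainder.
  remainder 6028/675y - 32/45 ≠ 0; add m_4 = 6028/675y - 32/45 to the basis.

S(r,m_4): lcm = y². S = 120/1507y + ⅔.
  leading term y: subtract (20250/2271049)·m_4 from 120/1507y + ⅔ → 4585298/6813147
  leading term 1: no divisor's leading term divides it; move 4585298/6813147 to the remainder.
  remainder 4585298/6813147 ≠ 0; add m_5 = 4585298/6813147 to the basis.

The other S-polynomials (S(g_1,g_2), S(g_1,r), S(g_1,m_4), S(g_2,m_4), S(g_1,m_5), S(g_2,m_5), S(r,m_5), S(m_4,m_5)) all reduce to 0 modulo the current basis, so we have a Gröbner basis.
Inter-reduce: drop elements whose leading term is divisible by another's, tail-reduce, and make monic.
Reduced Gröbner basis: {1}.
The reduced Gröbner basis of I + (p) is {1}: the ideal is the whole ring, so the enlarged system has no common solution — adjoining p is inconsistent.

Adjoining -4xy - 11x - 2y⁴ - 11/2y³ + 26/5y² + 9/5y + 15 makes the ideal the whole ring: the system is inconsistent.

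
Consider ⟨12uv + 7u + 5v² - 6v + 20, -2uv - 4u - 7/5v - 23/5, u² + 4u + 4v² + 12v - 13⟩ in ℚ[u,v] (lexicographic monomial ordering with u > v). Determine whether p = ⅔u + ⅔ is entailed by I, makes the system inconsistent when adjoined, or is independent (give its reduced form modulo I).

First compute the reduced Gröbner basis of I by Buchberger's algorithm.
f_1 = 12uv + 7u + 5v² - 6v + 20, LT = uv.
f_2 = -2uv - 4u - 7/5v - 23/5, LT = uv.
f_3 = u² + 4u + 4v² + 12v - 13, LT = u².

S(f_1,f_2): lcm = uv. S = -17/12u + 5/12v² - 6/5v - 19/30.
  reduce S modulo (f_1, f_2, f_3):
  remainder -17/12u + 5/12v² - 6/5v - 19/30 ≠ 0; add h_4 = -17/12u + 5/12v² - 6/5v - 19/30 to the basis.

S(f_1,f_3): lcm = u²v. S = 7/12u² + 5/12uv² - 9/2uv + 5/3u - 4v³ - 12v² + 13v.
  reduce S modulo (f_1, f_2, f_3, h_4):
  remainder -601/144v³ - 7057/612v² + 28277/24480v + 356173/24480 ≠ 0; add h_5 = -601/144v³ - 7057/612v² + 28277/24480v + 356173/24480 to the basis.

S(f_2,f_3): lcm = u²v. S = 2u² - 33/10uv + 23/10u - 4v³ - 12v² + 13v.
  reduce S modulo (f_1, f_2, f_3, h_4, h_5):
  remainder -177447/20434v² - 10788549/1021700v + 19660899/1021700 ≠ 0; add h_6 = -177447/20434v² - 10788549/1021700v + 19660899/1021700 to the basis.

S(f_1,h_4): lcm = uv. S = 7/12u + 5/17v³ - 439/1020v² - 161/170v + 5/3.
  reduce S modulo (f_1, f_2, f_3, h_4, h_5, h_6):
  remainder -7158087/125691625v + 7158087/125691625 ≠ 0; add h_7 = -7158087/125691625v + 7158087/125691625 to the basis.

The other S-polynomials (S(f_2,h_4), S(f_3,h_4), S(f_1,h_5), S(f_2,h_5), S(f_3,h_5), S(h_4,h_5), S(f_1,h_6), S(f_2,h_6), S(f_3,h_6), S(h_4,h_6), S(h_5,h_6), S(f_1,h_7), S(f_2,h_7), S(f_3,h_7), S(h_4,h_7), S(h_5,h_7), S(h_6,h_7)) all reduce to 0 modulo the current basis, so we have a Gröbner basis.
Inter-reduce: drop elements whose leading term is divisible by another's, tail-reduce, and make monic.
Reduced Gröbner basis: {u + 1, v - 1}.
Label its elements g_1 = u + 1, g_2 = v - 1.

Reduce p = ⅔u + ⅔ modulo G:
  leading term u: subtract (⅔)·g_1 from ⅔u + ⅔ → 0
  normal form = 0.
Since the normal form is 0, p ∈ I.

Ideal membership is decidable via reduction modulo a Gröbner basis.

⅔u + ⅔ lies in I (it reduces to 0).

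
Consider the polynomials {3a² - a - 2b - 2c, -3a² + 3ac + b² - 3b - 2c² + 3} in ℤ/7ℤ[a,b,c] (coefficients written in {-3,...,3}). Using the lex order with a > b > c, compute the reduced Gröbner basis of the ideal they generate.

This is the nonlinear analogue of row-reducing a linear system.

f_1 = 3a² - a - 2b - 2c, LT = a².
f_2 = -3a² + 3ac + b² - 3b - 2c² + 3, LT = a².

S(f_1,f_2): lcm = a². S = ac + 2a - 2b² + 3b - 3c² - 3c + 1.
  leading term ac: no divisor's leading term divides it; move ac to the remainder.
  leading term a: no divisor's leading term divides it; move 2a to the remainder.
  leading term b²: no divisor's leading term divides it; move -2b² to the remainder.
  leading term b: no divisor's leading term divides it; move 3b to the remainder.
  leading term c²: no divisor's leading term divides it; move -3c² to the remainder.
  leading term c: no divisor's leading term divides it; move -3c to the remainder.
  leading term 1: no divisor's leading term divides it; move 1 to the remainder.
  remainder ac + 2a - 2b² + 3b - 3c² - 3c + 1 ≠ 0; add g_3 = ac + 2a - 2b² + 3b - 3c² - 3c + 1 to the basis.

S(f_1,g_3): lcm = a²c. S = -2a² + 2ab² - 3ab + 3ac² - 2ac - a - 3bc - 3c².
  leading term a²: subtract (-3)·f_1 from -2a² + 2ab² - 3ab + 3ac² - 2ac - a - 3bc - 3c² → 2ab² - 3ab + 3ac² - 2ac + 3a - 3bc + b - 3c² + c
  leading term ab²: no divisor's leading term divides it; move 2ab² to the remainder.
  leading term ab: no divisor's leading term divides it; move -3ab to the remainder.
  leading term ac²: subtract (3c)·g_3 from 3ac² - 2ac + 3a - 3bc + b - 3c² + c → -ac + 3a - b²c + 2bc + b + 2c³ - c² - 2c
  leading term ac: subtract (-1)·g_3 from -ac + 3a - b²c + 2bc + b + 2c³ - c² - 2c → -2a - b²c - 2b² + 2bc - 3b + 2c³ + 3c² + 2c + 1
  leading term a: no divisor's leading term divides it; move -2a to the remainder.
  leading term b²c: no divisor's leading term divides it; move -b²c to the remainder.
  leading term b²: no divisor's leading term divides it; move -2b² to the remainder.
  leading term bc: no divisor's leading term divides it; move 2bc to the remainder.
  leading term b: no divisor's leading term divides it; move -3b to the remainder.
  leading term c³: no divisor's leading term divides it; move 2c³ to the remainder.
  leading term c²: no divisor's leading term divides it; move 3c² to the remainder.
  leading term c: no divisor's leading term divides it; move 2c to the remainder.
  leading term 1: no divisor's leading term divides it; move 1 to the remainder.
  remainder 2ab² - 3ab - 2a - b²c - 2b² + 2bc - 3b + 2c³ + 3c² + 2c + 1 ≠ 0; add g_4 = 2ab² - 3ab - 2a - b²c - 2b² + 2bc - 3b + 2c³ + 3c² + 2c + 1 to the basis.

S(f_1,g_4): lcm = a²b². S = -2a²b + a² - 3ab²c + 3ab² - abc - 2ab - ac³ + 2ac² - ac + 3a - 3b³ - 3b²c.
  leading term a²b: subtract (-3b)·f_1 from -2a²b + a² - 3ab²c + 3ab² - abc - 2ab - ac³ + 2ac² - ac + 3a - 3b³ - 3b²c → a² - 3ab²c + 3ab² - abc + 2ab - ac³ + 2ac² - ac + 3a - 3b³ - 3b²c + b² + bc
  leading term a²: subtract (-2)·f_1 from a² - 3ab²c + 3ab² - abc + 2ab - ac³ + 2ac² - ac + 3a - 3b³ - 3b²c + b² + bc → -3ab²c + 3ab² - abc + 2ab - ac³ + 2ac² - ac + a - 3b³ - 3b²c + b² + bc + 3b + 3c
  leading term ab²c: subtract (-3b²)·g_3 from -3ab²c + 3ab² - abc + 2ab - ac³ + 2ac² - ac + a - 3b³ - 3b²c + b² + bc + 3b + 3c → 2ab² - abc + 2ab - ac³ + 2ac² - ac + a + b⁴ - b³ - 2b²c² + 2b²c - 3b² + bc + 3b + 3c
  leading term ab²: subtract (1)·g_4 from 2ab² - abc + 2ab - ac³ + 2ac² - ac + a + b⁴ - b³ - 2b²c² + 2b²c - 3b² + bc + 3b + 3c → -abc - 2ab - ac³ + 2ac² - ac + 3a + b⁴ - b³ - 2b²c² + 3b²c - b² - bc - b - 2c³ - 3c² + c - 1
  leading term abc: subtract (-b)·g_3 from -abc - 2ab - ac³ + 2ac² - ac + 3a + b⁴ - b³ - 2b²c² + 3b²c - b² - bc - b - 2c³ - 3c² + c - 1 → -ac³ + 2ac² - ac + 3a + b⁴ - 3b³ - 2b²c² + 3b²c + 2b² - 3bc² + 3bc - 2c³ - 3c² + c - 1
  leading term ac³: subtract (-c²)·g_3 from -ac³ + 2ac² - ac + 3a + b⁴ - 3b³ - 2b²c² + 3b²c + 2b² - 3bc² + 3bc - 2c³ - 3c² + c - 1 → -3ac² - ac + 3a + b⁴ - 3b³ + 3b²c² + 3b²c + 2b² + 3bc - 3c⁴ + 2c³ - 2c² + c - 1
  leading term ac²: subtract (-3c)·g_3 from -3ac² - ac + 3a + b⁴ - 3b³ + 3b²c² + 3b²c + 2b² + 3bc - 3c⁴ + 2c³ - 2c² + c - 1 → -2ac + 3a + b⁴ - 3b³ + 3b²c² - 3b²c + 2b² - 2bc - 3c⁴ + 3c² - 3c - 1
  leading term ac: subtract (-2)·g_3 from -2ac + 3a + b⁴ - 3b³ + 3b²c² - 3b²c + 2b² - 2bc - 3c⁴ + 3c² - 3c - 1 → b⁴ - 3b³ + 3b²c² - 3b²c - 2b² - 2bc - b - 3c⁴ - 3c² - 2c + 1
  leading term b⁴: no divisor's leading term divides it; move b⁴ to the remainder.
  leading term b³: no divisor's leading term divides it; move -3b³ to the remainder.
  leading term b²c²: no divisor's leading term divides it; move 3b²c² to the remainder.
  leading term b²c: no divisor's leading term divides it; move -3b²c to the remainder.
  leading term b²: no divisor's leading term divides it; move -2b² to the remainder.
  leading term bc: no divisor's leading term divides it; move -2bc to the remainder.
  leading term b: no divisor's leading term divides it; move -b to the remainder.
  leading term c⁴: no divisor's leading term divides it; move -3c⁴ to the remainder.
  leading term c²: no divisor's leading term divides it; move -3c² to the remainder.
  leading term c: no divisor's leading term divides it; move -2c to the remainder.
  leading term 1: no divisor's leading term divides it; move 1 to the remainder.
  remainder b⁴ - 3b³ + 3b²c² - 3b²c - 2b² - 2bc - b - 3c⁴ - 3c² - 2c + 1 ≠ 0; add g_5 = b⁴ - 3b³ + 3b²c² - 3b²c - 2b² - 2bc - b - 3c⁴ - 3c² - 2c + 1 to the basis.

The other S-polynomials (S(f_2,g_3), S(f_2,g_4), S(g_3,g_4), S(f_1,g_5), S(f_2,g_5), S(g_3,g_5), S(g_4,g_5)) all reduce to 0 modulo the current basis, so we have a Gröbner basis.
Inter-reduce: drop elements whose leading term is divisible by another's, tail-reduce, and make monic.

G = {a² + 2a - 3b - 3c, ab² + 2ab - a + 3b²c - b² + bc + 2b + c³ - 2c² + c - 3, ac + 2a - 2b² + 3b - 3c² - 3c + 1, b⁴ - 3b³ + 3b²c² - 3b²c - 2b² - 2bc - b - 3c⁴ - 3c² - 2c + 1}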